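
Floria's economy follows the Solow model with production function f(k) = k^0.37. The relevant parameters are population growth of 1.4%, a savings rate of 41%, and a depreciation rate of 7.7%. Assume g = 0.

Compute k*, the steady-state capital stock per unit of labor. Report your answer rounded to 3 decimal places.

k* ≈ 10.907

In steady state, investment equals break-even investment: s·k^α = (n + δ)·k.
Dividing both sides by k: k^(1−α) = s / (n + δ).
k^0.63 = 0.41 / (0.014 + 0.077) = 0.41 / 0.091 = 4.5055
k* = 4.5055^(1/0.63) ≈ 10.9065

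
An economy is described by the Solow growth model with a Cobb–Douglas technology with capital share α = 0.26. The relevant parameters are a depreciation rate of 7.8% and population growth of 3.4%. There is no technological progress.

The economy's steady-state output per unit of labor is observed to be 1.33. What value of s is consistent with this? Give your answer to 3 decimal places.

s ≈ 0.252

In steady state, investment equals break-even investment: s·k^α = (n + δ)·k.
Since y* = [s/(n + δ)]^(α/(1−α)), we have s/(n + δ) = (y*)^((1−α)/α) = 1.33^2.8462 = 2.2517.
Therefore s = 2.2517 × (n + δ) = 2.2517 × 0.112 = 0.2522.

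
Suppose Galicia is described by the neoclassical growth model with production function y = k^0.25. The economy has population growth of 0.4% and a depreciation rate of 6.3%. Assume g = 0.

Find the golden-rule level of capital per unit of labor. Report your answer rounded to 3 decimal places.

k_gold ≈ 5.787

The golden rule sets f'(k) = n + δ, i.e. α·k^(α−1) = n + δ.
So k^(1−α) = α / (n + δ) = 0.25 / 0.067 = 3.7313.
k_gold = 3.7313^(1/0.75) ≈ 5.7874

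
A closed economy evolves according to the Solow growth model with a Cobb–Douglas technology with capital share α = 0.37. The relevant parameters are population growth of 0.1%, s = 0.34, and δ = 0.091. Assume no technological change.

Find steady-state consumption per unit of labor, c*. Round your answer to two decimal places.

At the steady state, Δk = 0, so s·k^α = (n + δ)·k.
Dividing both sides by k: k^(1−α) = s / (n + δ).
k^0.63 = 0.34 / (0.001 + 0.091) = 0.34 / 0.092 = 3.6957
k* = 3.6957^(1/0.63) ≈ 7.9635
y* = (k*)^α = 7.9635^0.37 ≈ 2.1548
c* = (1 − s)·y* = (1 − 0.34) × 2.1548 ≈ 1.4222

c* = 1.42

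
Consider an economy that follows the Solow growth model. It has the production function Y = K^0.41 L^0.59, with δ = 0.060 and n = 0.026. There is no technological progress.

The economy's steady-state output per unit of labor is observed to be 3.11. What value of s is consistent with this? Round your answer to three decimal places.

s ≈ 0.440

At the steady state, Δk = 0, so s·k^α = (n + δ)·k.
Since y* = [s/(n + δ)]^(α/(1−α)), we have s/(n + δ) = (y*)^((1−α)/α) = 3.11^1.439 = 5.1178.
Therefore s = 5.1178 × (n + δ) = 5.1178 × 0.086 = 0.4401.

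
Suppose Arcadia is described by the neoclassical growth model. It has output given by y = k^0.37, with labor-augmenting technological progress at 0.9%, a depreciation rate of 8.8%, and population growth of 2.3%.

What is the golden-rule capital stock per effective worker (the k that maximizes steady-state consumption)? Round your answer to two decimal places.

k_gold ≈ 5.97

The golden rule sets f'(k) = n + g + δ, i.e. α·k^(α−1) = n + g + δ.
So k^(1−α) = α / (n + g + δ) = 0.37 / 0.120 = 3.0833.
k_gold = 3.0833^(1/0.63) ≈ 5.9733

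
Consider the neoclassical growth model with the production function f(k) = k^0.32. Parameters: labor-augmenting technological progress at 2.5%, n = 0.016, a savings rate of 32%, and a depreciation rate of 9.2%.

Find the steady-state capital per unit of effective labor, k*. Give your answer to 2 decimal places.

k* ≈ 3.64

At the steady state, Δk = 0, so s·k^α = (n + g + δ)·k.
Dividing both sides by k: k^(1−α) = s / (n + g + δ).
k^0.68 = 0.32 / (0.016 + 0.025 + 0.092) = 0.32 / 0.133 = 2.4060
k* = 2.4060^(1/0.68) ≈ 3.6369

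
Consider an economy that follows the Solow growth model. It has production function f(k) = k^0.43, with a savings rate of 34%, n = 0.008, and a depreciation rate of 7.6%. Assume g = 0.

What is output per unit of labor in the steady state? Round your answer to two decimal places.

y* = 2.87

In steady state, investment equals break-even investment: s·k^α = (n + δ)·k.
Rearranging, k^(1−α) = s / (n + δ).
k^0.57 = 0.34 / (0.008 + 0.076) = 0.34 / 0.084 = 4.0476
k* = 4.0476^(1/0.57) ≈ 11.6214
y* = (k*)^α = 11.6214^0.43 ≈ 2.8712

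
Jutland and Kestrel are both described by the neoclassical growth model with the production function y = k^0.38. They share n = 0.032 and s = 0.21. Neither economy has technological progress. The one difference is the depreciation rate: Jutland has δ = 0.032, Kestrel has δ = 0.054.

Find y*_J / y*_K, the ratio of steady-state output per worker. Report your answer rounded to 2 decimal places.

ratio ≈ 1.20

Steady-state y* = [s/(n + δ)]^(α/(1−α)), so the ratio is [ (s_J/(n + δ)_J) / (s_K/(n + δ)_K) ]^0.6129.
s_J/(n + δ)_J = 0.21/0.064 = 3.2813; s_K/(n + δ)_K = 0.21/0.086 = 2.4419.
Ratio = (3.2813/2.4419)^0.6129 = 1.3437^0.6129 ≈ 1.1985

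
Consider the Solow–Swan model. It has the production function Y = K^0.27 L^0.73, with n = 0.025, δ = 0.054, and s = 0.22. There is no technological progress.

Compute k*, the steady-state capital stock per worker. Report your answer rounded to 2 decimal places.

k* = 4.07

Steady state requires s·f(k) = (n + δ)·k, i.e. s·k^α = (n + δ)·k.
Dividing both sides by k: k^(1−α) = s / (n + δ).
k^0.73 = 0.22 / (0.025 + 0.054) = 0.22 / 0.079 = 2.7848
k* = 2.7848^(1/0.73) ≈ 4.0673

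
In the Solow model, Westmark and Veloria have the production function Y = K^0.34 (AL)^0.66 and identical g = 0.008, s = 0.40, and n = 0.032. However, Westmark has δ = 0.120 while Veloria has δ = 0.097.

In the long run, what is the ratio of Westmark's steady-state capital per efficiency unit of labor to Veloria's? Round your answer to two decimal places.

k*_W / k*_V ≈ 0.79

Steady-state k* = [s/(n + g + δ)]^(1/(1−α)), so the ratio is [ (s_W/(n + g + δ)_W) / (s_V/(n + g + δ)_V) ]^1.5152.
s_W/(n + g + δ)_W = 0.40/0.160 = 2.5000; s_V/(n + g + δ)_V = 0.40/0.137 = 2.9197.
Ratio = (2.5000/2.9197)^1.5152 = 0.8563^1.5152 ≈ 0.7905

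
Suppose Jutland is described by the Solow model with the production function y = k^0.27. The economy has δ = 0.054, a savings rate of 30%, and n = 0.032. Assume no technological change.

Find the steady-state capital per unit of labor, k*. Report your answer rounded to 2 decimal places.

k* ≈ 5.54

In steady state, investment equals break-even investment: s·k^α = (n + δ)·k.
Rearranging, k^(1−α) = s / (n + δ).
k^0.73 = 0.30 / (0.032 + 0.054) = 0.30 / 0.086 = 3.4884
k* = 3.4884^(1/0.73) ≈ 5.5376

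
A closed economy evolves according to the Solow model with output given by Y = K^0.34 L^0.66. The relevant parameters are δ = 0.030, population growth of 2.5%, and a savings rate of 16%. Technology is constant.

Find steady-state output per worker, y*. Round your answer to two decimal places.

In steady state, investment equals break-even investment: s·k^α = (n + δ)·k.
Dividing both sides by k: k^(1−α) = s / (n + δ).
k^0.66 = 0.16 / (0.025 + 0.030) = 0.16 / 0.055 = 2.9091
k* = 2.9091^(1/0.66) ≈ 5.0427
y* = (k*)^α = 5.0427^0.34 ≈ 1.7334

y* ≈ 1.73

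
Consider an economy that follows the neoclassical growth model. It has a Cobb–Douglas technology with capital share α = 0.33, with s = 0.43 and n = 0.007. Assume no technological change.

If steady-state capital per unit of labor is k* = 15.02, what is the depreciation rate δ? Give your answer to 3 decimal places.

At the steady state, Δk = 0, so s·k^α = (n + δ)·k.
So s / (n + δ) = (k*)^(1−α) = 15.02^0.67 = 6.1428.
Therefore n + δ = s / 6.1428 = 0.43 / 6.1428 = 0.0700, so δ = 0.0700 − 0.007 = 0.0630.

δ ≈ 0.063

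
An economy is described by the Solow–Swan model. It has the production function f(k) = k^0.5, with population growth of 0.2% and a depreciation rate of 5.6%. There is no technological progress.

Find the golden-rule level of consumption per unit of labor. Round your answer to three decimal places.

At the golden rule, f'(k) = n + δ, so α·k^(α−1) = n + δ and k_gold = (α/(n + δ))^(1/(1−α)).
k_gold = (0.5/0.058)^(1/0.5) = 8.6207^2 ≈ 74.3165
c_gold = f(k_gold) − (n + δ)·k_gold = 8.6207 − 0.058×74.3165 ≈ 4.3103

c_gold ≈ 4.310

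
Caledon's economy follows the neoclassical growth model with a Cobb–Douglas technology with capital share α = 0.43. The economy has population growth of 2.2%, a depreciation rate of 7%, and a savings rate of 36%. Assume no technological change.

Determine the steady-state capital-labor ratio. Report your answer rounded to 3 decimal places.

k* = 10.952

At the steady state, Δk = 0, so s·k^α = (n + δ)·k.
Dividing both sides by k: k^(1−α) = s / (n + δ).
k^0.57 = 0.36 / (0.022 + 0.070) = 0.36 / 0.092 = 3.9130
k* = 3.9130^(1/0.57) ≈ 10.9519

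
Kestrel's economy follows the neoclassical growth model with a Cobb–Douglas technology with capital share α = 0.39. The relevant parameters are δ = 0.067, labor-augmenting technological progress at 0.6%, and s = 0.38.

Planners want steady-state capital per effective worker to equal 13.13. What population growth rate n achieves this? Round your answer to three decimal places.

n ≈ 0.006

At the steady state, Δk = 0, so s·k^α = (n + g + δ)·k.
So s / (n + g + δ) = (k*)^(1−α) = 13.13^0.61 = 4.8100.
Therefore n + g + δ = s / 4.8100 = 0.38 / 4.8100 = 0.0790, so n = 0.0790 − 0.073 = 0.0060.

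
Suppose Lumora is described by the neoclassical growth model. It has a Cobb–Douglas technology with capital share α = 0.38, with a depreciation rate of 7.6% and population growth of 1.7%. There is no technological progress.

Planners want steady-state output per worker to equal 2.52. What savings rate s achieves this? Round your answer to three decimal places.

In steady state, investment equals break-even investment: s·k^α = (n + δ)·k.
Since y* = [s/(n + δ)]^(α/(1−α)), we have s/(n + δ) = (y*)^((1−α)/α) = 2.52^1.6316 = 4.5178.
Therefore s = 4.5178 × (n + δ) = 4.5178 × 0.093 = 0.4202.

s ≈ 0.420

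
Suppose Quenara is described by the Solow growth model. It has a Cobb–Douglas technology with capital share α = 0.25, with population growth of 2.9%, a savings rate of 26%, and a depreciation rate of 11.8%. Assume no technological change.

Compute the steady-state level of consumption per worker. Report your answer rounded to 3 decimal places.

c* = 0.895

At the steady state, Δk = 0, so s·k^α = (n + δ)·k.
Dividing both sides by k: k^(1−α) = s / (n + δ).
k^0.75 = 0.26 / (0.029 + 0.118) = 0.26 / 0.147 = 1.7687
k* = 1.7687^(1/0.75) ≈ 2.1390
y* = (k*)^α = 2.1390^0.25 ≈ 1.2094
c* = (1 − s)·y* = (1 − 0.26) × 1.2094 ≈ 0.8950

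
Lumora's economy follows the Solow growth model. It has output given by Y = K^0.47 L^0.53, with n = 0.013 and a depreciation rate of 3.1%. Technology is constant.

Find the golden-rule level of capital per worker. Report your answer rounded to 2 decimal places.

The golden rule sets f'(k) = n + δ, i.e. α·k^(α−1) = n + δ.
So k^(1−α) = α / (n + δ) = 0.47 / 0.044 = 10.6818.
k_gold = 10.6818^(1/0.53) ≈ 87.2647

k_gold ≈ 87.26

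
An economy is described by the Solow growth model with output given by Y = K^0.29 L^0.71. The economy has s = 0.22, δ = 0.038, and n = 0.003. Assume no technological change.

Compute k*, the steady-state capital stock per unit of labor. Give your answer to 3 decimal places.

At the steady state, Δk = 0, so s·k^α = (n + δ)·k.
Dividing both sides by k: k^(1−α) = s / (n + δ).
k^0.71 = 0.22 / (0.003 + 0.038) = 0.22 / 0.041 = 5.3659
k* = 5.3659^(1/0.71) ≈ 10.6578

k* ≈ 10.658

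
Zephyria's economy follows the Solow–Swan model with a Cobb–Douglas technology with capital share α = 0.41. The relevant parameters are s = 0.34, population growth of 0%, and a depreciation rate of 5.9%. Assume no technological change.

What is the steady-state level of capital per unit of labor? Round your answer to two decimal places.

k* = 19.46

In steady state, investment equals break-even investment: s·k^α = (n + δ)·k.
Dividing both sides by k: k^(1−α) = s / (n + δ).
k^0.59 = 0.34 / (0.000 + 0.059) = 0.34 / 0.059 = 5.7627
k* = 5.7627^(1/0.59) ≈ 19.4624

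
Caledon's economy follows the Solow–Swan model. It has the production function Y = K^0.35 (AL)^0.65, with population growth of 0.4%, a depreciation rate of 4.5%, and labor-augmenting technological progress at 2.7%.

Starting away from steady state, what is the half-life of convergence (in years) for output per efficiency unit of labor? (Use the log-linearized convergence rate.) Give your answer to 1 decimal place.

Near the steady state the convergence rate is λ = (1 − α)(n + g + δ).
λ = (1 − 0.35) × 0.076 = 0.65 × 0.076 = 0.0494
Half-life = ln 2 / λ = 0.6931 / 0.0494 ≈ 14.03 years

half-life ≈ 14.0 years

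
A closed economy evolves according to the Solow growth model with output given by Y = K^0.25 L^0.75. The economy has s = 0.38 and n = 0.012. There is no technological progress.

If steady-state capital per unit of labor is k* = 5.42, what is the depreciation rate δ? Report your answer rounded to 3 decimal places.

δ ≈ 0.095

At the steady state, Δk = 0, so s·k^α = (n + δ)·k.
So s / (n + δ) = (k*)^(1−α) = 5.42^0.75 = 3.5522.
Therefore n + δ = s / 3.5522 = 0.38 / 3.5522 = 0.1070, so δ = 0.1070 − 0.012 = 0.0950.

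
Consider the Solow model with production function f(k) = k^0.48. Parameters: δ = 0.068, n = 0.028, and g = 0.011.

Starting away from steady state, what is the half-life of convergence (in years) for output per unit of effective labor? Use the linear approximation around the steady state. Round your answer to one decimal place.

Near the steady state the convergence rate is λ = (1 − α)(n + g + δ).
λ = (1 − 0.48) × 0.107 = 0.52 × 0.107 = 0.05564
Half-life = ln 2 / λ = 0.6931 / 0.05564 ≈ 12.46 years

about 12.5 years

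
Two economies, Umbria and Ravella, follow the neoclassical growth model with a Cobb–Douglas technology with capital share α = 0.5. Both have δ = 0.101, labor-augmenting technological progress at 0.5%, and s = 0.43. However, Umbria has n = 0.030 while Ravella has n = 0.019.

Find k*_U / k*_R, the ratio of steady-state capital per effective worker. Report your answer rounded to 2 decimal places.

Steady-state k* = [s/(n + g + δ)]^(1/(1−α)), so the ratio is [ (s_U/(n + g + δ)_U) / (s_R/(n + g + δ)_R) ]^2.
s_U/(n + g + δ)_U = 0.43/0.136 = 3.1618; s_R/(n + g + δ)_R = 0.43/0.125 = 3.4400.
Ratio = (3.1618/3.4400)^2 = 0.9191^2 ≈ 0.8447

ratio ≈ 0.84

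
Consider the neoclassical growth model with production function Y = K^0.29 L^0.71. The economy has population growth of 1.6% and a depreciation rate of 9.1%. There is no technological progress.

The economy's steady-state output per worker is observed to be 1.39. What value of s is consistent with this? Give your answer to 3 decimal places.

At the steady state, Δk = 0, so s·k^α = (n + δ)·k.
Since y* = [s/(n + δ)]^(α/(1−α)), we have s/(n + δ) = (y*)^((1−α)/α) = 1.39^2.4483 = 2.2395.
Therefore s = 2.2395 × (n + δ) = 2.2395 × 0.107 = 0.2396.

s ≈ 0.240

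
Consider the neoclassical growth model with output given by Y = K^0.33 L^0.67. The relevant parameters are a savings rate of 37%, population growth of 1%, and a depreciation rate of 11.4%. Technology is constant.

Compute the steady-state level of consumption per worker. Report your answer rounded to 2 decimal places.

c* = 1.08

At the steady state, Δk = 0, so s·k^α = (n + δ)·k.
Dividing both sides by k: k^(1−α) = s / (n + δ).
k^0.67 = 0.37 / (0.010 + 0.114) = 0.37 / 0.124 = 2.9839
k* = 2.9839^(1/0.67) ≈ 5.1125
y* = (k*)^α = 5.1125^0.33 ≈ 1.7134
c* = (1 − s)·y* = (1 − 0.37) × 1.7134 ≈ 1.0794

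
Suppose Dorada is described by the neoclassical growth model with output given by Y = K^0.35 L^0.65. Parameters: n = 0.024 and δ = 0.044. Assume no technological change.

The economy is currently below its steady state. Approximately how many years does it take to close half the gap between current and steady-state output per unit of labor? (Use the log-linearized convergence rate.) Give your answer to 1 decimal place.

Near the steady state the convergence rate is λ = (1 − α)(n + δ).
λ = (1 − 0.35) × 0.068 = 0.65 × 0.068 = 0.0442
Half-life = ln 2 / λ = 0.6931 / 0.0442 ≈ 15.68 years

about 15.7 years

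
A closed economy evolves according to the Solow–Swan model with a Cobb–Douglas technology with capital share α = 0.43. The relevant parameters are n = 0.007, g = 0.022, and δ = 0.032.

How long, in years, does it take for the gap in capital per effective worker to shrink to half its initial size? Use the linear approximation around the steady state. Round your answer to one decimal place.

Near the steady state the convergence rate is λ = (1 − α)(n + g + δ).
λ = (1 − 0.43) × 0.061 = 0.57 × 0.061 = 0.03477
Half-life = ln 2 / λ = 0.6931 / 0.03477 ≈ 19.93 years

t_½ ≈ 19.9 years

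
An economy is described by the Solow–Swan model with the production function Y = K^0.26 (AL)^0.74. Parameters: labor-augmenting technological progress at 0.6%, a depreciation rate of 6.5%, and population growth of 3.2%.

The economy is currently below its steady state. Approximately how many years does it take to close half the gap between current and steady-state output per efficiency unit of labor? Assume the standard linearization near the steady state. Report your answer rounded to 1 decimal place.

half-life ≈ 9.1 years

Near the steady state the convergence rate is λ = (1 − α)(n + g + δ).
λ = (1 − 0.26) × 0.103 = 0.74 × 0.103 = 0.07622
Half-life = ln 2 / λ = 0.6931 / 0.07622 ≈ 9.09 years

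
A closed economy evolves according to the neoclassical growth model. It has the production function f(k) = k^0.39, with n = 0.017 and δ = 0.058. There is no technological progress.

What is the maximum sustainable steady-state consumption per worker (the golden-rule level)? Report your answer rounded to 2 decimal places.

c_gold ≈ 1.75

At the golden rule, f'(k) = n + δ, so α·k^(α−1) = n + δ and k_gold = (α/(n + δ))^(1/(1−α)).
k_gold = (0.39/0.075)^(1/0.61) = 5.2000^1.6393 ≈ 14.9192
c_gold = f(k_gold) − (n + δ)·k_gold = 2.8692 − 0.075×14.9192 ≈ 1.7503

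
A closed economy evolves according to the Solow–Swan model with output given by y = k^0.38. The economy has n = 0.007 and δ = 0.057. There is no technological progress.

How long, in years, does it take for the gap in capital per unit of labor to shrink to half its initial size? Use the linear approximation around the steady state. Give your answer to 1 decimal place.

about 17.5 years

Near the steady state the convergence rate is λ = (1 − α)(n + δ).
λ = (1 − 0.38) × 0.064 = 0.62 × 0.064 = 0.03968
Half-life = ln 2 / λ = 0.6931 / 0.03968 ≈ 17.47 years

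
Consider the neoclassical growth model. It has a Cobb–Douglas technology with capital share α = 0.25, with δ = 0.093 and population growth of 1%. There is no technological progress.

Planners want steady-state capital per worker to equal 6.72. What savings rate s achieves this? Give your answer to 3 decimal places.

Steady state requires s·f(k) = (n + δ)·k, i.e. s·k^α = (n + δ)·k.
So s / (n + δ) = (k*)^(1−α) = 6.72^0.75 = 4.1738.
Therefore s = 4.1738 × (n + δ) = 4.1738 × 0.103 = 0.4299.

s ≈ 0.430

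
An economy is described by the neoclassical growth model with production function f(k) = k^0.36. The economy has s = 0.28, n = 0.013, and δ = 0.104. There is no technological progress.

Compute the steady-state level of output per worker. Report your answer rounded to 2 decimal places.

y* = 1.63

Steady state requires s·f(k) = (n + δ)·k, i.e. s·k^α = (n + δ)·k.
Dividing both sides by k: k^(1−α) = s / (n + δ).
k^0.64 = 0.28 / (0.013 + 0.104) = 0.28 / 0.117 = 2.3932
k* = 2.3932^(1/0.64) ≈ 3.9098
y* = (k*)^α = 3.9098^0.36 ≈ 1.6337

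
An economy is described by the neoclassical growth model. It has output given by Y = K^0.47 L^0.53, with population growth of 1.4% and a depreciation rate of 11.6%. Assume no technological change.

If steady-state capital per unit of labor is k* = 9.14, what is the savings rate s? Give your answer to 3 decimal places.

s ≈ 0.420

In steady state, investment equals break-even investment: s·k^α = (n + δ)·k.
So s / (n + δ) = (k*)^(1−α) = 9.14^0.53 = 3.2307.
Therefore s = 3.2307 × (n + δ) = 3.2307 × 0.130 = 0.4200.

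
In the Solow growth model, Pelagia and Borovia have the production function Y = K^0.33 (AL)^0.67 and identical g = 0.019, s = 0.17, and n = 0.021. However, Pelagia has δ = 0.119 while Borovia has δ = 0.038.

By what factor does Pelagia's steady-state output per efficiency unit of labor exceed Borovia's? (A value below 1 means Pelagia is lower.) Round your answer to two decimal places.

y*_P / y*_B ≈ 0.70

Steady-state y* = [s/(n + g + δ)]^(α/(1−α)), so the ratio is [ (s_P/(n + g + δ)_P) / (s_B/(n + g + δ)_B) ]^0.4925.
s_P/(n + g + δ)_P = 0.17/0.159 = 1.0692; s_B/(n + g + δ)_B = 0.17/0.078 = 2.1795.
Ratio = (1.0692/2.1795)^0.4925 = 0.4906^0.4925 ≈ 0.7042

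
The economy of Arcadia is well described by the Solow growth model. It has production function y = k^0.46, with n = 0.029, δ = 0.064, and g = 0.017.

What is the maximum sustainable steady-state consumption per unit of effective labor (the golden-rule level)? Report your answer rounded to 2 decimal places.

c_gold ≈ 1.83

At the golden rule, f'(k) = n + g + δ, so α·k^(α−1) = n + g + δ and k_gold = (α/(n + g + δ))^(1/(1−α)).
k_gold = (0.46/0.110)^(1/0.54) = 4.1818^1.8519 ≈ 14.1482
c_gold = f(k_gold) − (n + g + δ)·k_gold = 3.3832 − 0.110×14.1482 ≈ 1.8269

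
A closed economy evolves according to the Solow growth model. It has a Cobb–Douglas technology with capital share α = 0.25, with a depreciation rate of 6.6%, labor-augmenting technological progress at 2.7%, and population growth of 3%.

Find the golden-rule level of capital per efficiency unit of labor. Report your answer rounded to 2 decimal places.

The golden rule sets f'(k) = n + g + δ, i.e. α·k^(α−1) = n + g + δ.
So k^(1−α) = α / (n + g + δ) = 0.25 / 0.123 = 2.0325.
k_gold = 2.0325^(1/0.75) ≈ 2.5746

k_gold ≈ 2.57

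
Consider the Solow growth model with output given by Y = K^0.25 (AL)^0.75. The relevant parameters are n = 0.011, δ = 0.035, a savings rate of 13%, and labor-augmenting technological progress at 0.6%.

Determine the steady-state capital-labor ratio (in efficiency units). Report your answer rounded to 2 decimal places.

At the steady state, Δk = 0, so s·k^α = (n + g + δ)·k.
Dividing both sides by k: k^(1−α) = s / (n + g + δ).
k^0.75 = 0.13 / (0.011 + 0.006 + 0.035) = 0.13 / 0.052 = 2.5000
k* = 2.5000^(1/0.75) ≈ 3.3930

k* = 3.39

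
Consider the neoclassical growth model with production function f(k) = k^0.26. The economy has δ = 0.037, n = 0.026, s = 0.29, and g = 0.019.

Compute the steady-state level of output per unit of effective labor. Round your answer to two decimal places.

In steady state, investment equals break-even investment: s·k^α = (n + g + δ)·k.
Rearranging, k^(1−α) = s / (n + g + δ).
k^0.74 = 0.29 / (0.026 + 0.019 + 0.037) = 0.29 / 0.082 = 3.5366
k* = 3.5366^(1/0.74) ≈ 5.5123
y* = (k*)^α = 5.5123^0.26 ≈ 1.5586

y* ≈ 1.56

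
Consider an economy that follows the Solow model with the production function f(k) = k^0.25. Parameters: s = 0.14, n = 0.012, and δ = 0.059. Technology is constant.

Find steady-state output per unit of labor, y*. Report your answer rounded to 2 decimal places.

y* = 1.25

Steady state requires s·f(k) = (n + δ)·k, i.e. s·k^α = (n + δ)·k.
Rearranging, k^(1−α) = s / (n + δ).
k^0.75 = 0.14 / (0.012 + 0.059) = 0.14 / 0.071 = 1.9718
k* = 1.9718^(1/0.75) ≈ 2.4726
y* = (k*)^α = 2.4726^0.25 ≈ 1.2540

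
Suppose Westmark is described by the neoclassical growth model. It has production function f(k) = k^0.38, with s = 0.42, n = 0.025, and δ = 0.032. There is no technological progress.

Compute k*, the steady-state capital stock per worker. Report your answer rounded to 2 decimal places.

k* ≈ 25.06

Steady state requires s·f(k) = (n + δ)·k, i.e. s·k^α = (n + δ)·k.
Dividing both sides by k: k^(1−α) = s / (n + δ).
k^0.62 = 0.42 / (0.025 + 0.032) = 0.42 / 0.057 = 7.3684
k* = 7.3684^(1/0.62) ≈ 25.0605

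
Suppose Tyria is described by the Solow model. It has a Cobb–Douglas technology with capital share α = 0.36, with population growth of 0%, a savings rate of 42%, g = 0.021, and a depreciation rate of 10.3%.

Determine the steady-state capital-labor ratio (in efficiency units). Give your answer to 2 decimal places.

Steady state requires s·f(k) = (n + g + δ)·k, i.e. s·k^α = (n + g + δ)·k.
Rearranging, k^(1−α) = s / (n + g + δ).
k^0.64 = 0.42 / (0.000 + 0.021 + 0.103) = 0.42 / 0.124 = 3.3871
k* = 3.3871^(1/0.64) ≈ 6.7275

k* = 6.73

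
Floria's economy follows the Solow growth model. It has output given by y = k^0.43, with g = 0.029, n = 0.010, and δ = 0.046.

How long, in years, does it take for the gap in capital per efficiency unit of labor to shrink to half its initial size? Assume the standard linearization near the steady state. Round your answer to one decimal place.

about 14.3 years

Near the steady state the convergence rate is λ = (1 − α)(n + g + δ).
λ = (1 − 0.43) × 0.085 = 0.57 × 0.085 = 0.04845
Half-life = ln 2 / λ = 0.6931 / 0.04845 ≈ 14.31 years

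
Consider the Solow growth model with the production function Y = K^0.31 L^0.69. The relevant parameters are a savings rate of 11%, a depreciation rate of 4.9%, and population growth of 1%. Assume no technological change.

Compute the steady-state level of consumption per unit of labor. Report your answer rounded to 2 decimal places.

c* ≈ 1.18

At the steady state, Δk = 0, so s·k^α = (n + δ)·k.
Rearranging, k^(1−α) = s / (n + δ).
k^0.69 = 0.11 / (0.010 + 0.049) = 0.11 / 0.059 = 1.8644
k* = 1.8644^(1/0.69) ≈ 2.4665
y* = (k*)^α = 2.4665^0.31 ≈ 1.3230
c* = (1 − s)·y* = (1 − 0.11) × 1.3230 ≈ 1.1775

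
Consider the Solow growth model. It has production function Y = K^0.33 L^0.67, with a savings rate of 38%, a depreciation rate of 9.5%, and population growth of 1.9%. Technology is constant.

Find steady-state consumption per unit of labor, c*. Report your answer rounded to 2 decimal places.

c* = 1.12

In steady state, investment equals break-even investment: s·k^α = (n + δ)·k.
Rearranging, k^(1−α) = s / (n + δ).
k^0.67 = 0.38 / (0.019 + 0.095) = 0.38 / 0.114 = 3.3333
k* = 3.3333^(1/0.67) ≈ 6.0313
y* = (k*)^α = 6.0313^0.33 ≈ 1.8094
c* = (1 − s)·y* = (1 − 0.38) × 1.8094 ≈ 1.1218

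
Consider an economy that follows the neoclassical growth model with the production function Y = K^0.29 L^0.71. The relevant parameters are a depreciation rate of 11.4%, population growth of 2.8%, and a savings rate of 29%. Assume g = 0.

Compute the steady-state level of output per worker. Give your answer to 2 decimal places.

In steady state, investment equals break-even investment: s·k^α = (n + δ)·k.
Dividing both sides by k: k^(1−α) = s / (n + δ).
k^0.71 = 0.29 / (0.028 + 0.114) = 0.29 / 0.142 = 2.0423
k* = 2.0423^(1/0.71) ≈ 2.7339
y* = (k*)^α = 2.7339^0.29 ≈ 1.3386

y* = 1.34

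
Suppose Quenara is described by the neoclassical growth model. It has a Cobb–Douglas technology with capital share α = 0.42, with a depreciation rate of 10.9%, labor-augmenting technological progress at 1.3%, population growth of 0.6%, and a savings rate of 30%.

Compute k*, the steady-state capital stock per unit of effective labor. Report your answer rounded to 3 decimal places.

In steady state, investment equals break-even investment: s·k^α = (n + g + δ)·k.
Rearranging, k^(1−α) = s / (n + g + δ).
k^0.58 = 0.30 / (0.006 + 0.013 + 0.109) = 0.30 / 0.128 = 2.3438
k* = 2.3438^(1/0.58) ≈ 4.3430

k* = 4.343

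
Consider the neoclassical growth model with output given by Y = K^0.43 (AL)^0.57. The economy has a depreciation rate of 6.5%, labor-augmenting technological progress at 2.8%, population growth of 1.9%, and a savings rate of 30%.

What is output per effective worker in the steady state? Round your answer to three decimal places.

y* = 2.103

In steady state, investment equals break-even investment: s·k^α = (n + g + δ)·k.
Rearranging, k^(1−α) = s / (n + g + δ).
k^0.57 = 0.30 / (0.019 + 0.028 + 0.065) = 0.30 / 0.112 = 2.6786
k* = 2.6786^(1/0.57) ≈ 5.6327
y* = (k*)^α = 5.6327^0.43 ≈ 2.1028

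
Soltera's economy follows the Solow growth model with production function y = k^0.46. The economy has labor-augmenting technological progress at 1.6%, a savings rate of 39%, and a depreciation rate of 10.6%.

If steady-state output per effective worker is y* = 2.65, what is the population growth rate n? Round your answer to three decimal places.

n ≈ 0.002

In steady state, investment equals break-even investment: s·k^α = (n + g + δ)·k.
Since y* = [s/(n + g + δ)]^(α/(1−α)), we have s/(n + g + δ) = (y*)^((1−α)/α) = 2.65^1.1739 = 3.1394.
Therefore n + g + δ = s / 3.1394 = 0.39 / 3.1394 = 0.1242, so n = 0.1242 − 0.122 = 0.0022.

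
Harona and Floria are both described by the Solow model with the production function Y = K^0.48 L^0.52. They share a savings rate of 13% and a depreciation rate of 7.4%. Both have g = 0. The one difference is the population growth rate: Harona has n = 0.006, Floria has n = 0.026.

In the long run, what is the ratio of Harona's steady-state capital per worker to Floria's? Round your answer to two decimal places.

Steady-state k* = [s/(n + δ)]^(1/(1−α)), so the ratio is [ (s_H/(n + δ)_H) / (s_F/(n + δ)_F) ]^1.9231.
s_H/(n + δ)_H = 0.13/0.080 = 1.6250; s_F/(n + δ)_F = 0.13/0.100 = 1.3000.
Ratio = (1.6250/1.3000)^1.9231 = 1.2500^1.9231 ≈ 1.5359

ratio ≈ 1.54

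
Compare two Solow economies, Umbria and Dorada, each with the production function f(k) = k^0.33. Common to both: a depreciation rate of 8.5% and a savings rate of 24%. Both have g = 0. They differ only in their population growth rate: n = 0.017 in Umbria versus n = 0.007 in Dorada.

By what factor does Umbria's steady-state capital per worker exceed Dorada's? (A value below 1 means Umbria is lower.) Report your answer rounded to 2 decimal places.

Steady-state k* = [s/(n + δ)]^(1/(1−α)), so the ratio is [ (s_U/(n + δ)_U) / (s_D/(n + δ)_D) ]^1.4925.
s_U/(n + δ)_U = 0.24/0.102 = 2.3529; s_D/(n + δ)_D = 0.24/0.092 = 2.6087.
Ratio = (2.3529/2.6087)^1.4925 = 0.9019^1.4925 ≈ 0.8572

ratio ≈ 0.86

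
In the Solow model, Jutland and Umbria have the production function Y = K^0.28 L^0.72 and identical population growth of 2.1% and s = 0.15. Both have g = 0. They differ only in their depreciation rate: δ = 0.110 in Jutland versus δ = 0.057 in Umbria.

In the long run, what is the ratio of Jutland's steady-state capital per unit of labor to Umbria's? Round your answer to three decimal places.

Steady-state k* = [s/(n + δ)]^(1/(1−α)), so the ratio is [ (s_J/(n + δ)_J) / (s_U/(n + δ)_U) ]^1.3889.
s_J/(n + δ)_J = 0.15/0.131 = 1.1450; s_U/(n + δ)_U = 0.15/0.078 = 1.9231.
Ratio = (1.1450/1.9231)^1.3889 = 0.5954^1.3889 ≈ 0.4867

k*_J / k*_U ≈ 0.487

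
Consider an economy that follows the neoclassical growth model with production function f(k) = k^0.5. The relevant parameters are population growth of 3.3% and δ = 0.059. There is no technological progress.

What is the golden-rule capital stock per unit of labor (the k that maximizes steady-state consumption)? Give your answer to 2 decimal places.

The golden rule sets f'(k) = n + δ, i.e. α·k^(α−1) = n + δ.
So k^(1−α) = α / (n + δ) = 0.5 / 0.092 = 5.4348.
k_gold = 5.4348^(1/0.5) ≈ 29.5371

k_gold ≈ 29.54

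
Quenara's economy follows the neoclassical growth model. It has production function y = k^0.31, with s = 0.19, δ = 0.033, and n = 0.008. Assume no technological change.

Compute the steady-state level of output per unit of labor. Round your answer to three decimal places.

At the steady state, Δk = 0, so s·k^α = (n + δ)·k.
Dividing both sides by k: k^(1−α) = s / (n + δ).
k^0.69 = 0.19 / (0.008 + 0.033) = 0.19 / 0.041 = 4.6341
k* = 4.6341^(1/0.69) ≈ 9.2293
y* = (k*)^α = 9.2293^0.31 ≈ 1.9916

y* ≈ 1.992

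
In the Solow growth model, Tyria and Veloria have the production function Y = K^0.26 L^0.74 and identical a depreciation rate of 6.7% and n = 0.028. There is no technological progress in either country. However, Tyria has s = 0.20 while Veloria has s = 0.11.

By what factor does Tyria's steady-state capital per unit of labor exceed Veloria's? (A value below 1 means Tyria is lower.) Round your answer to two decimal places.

ratio ≈ 2.24

Steady-state k* = [s/(n + δ)]^(1/(1−α)), so the ratio is [ (s_T/(n + δ)_T) / (s_V/(n + δ)_V) ]^1.3514.
s_T/(n + δ)_T = 0.20/0.095 = 2.1053; s_V/(n + δ)_V = 0.11/0.095 = 1.1579.
Ratio = (2.1053/1.1579)^1.3514 = 1.8182^1.3514 ≈ 2.2433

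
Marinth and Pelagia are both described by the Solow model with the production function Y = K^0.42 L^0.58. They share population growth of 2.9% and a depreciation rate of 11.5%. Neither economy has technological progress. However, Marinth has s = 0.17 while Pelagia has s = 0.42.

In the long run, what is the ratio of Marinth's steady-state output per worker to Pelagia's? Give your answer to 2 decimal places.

Steady-state y* = [s/(n + δ)]^(α/(1−α)), so the ratio is [ (s_M/(n + δ)_M) / (s_P/(n + δ)_P) ]^0.7241.
s_M/(n + δ)_M = 0.17/0.144 = 1.1806; s_P/(n + δ)_P = 0.42/0.144 = 2.9167.
Ratio = (1.1806/2.9167)^0.7241 = 0.4048^0.7241 ≈ 0.5195

ratio ≈ 0.52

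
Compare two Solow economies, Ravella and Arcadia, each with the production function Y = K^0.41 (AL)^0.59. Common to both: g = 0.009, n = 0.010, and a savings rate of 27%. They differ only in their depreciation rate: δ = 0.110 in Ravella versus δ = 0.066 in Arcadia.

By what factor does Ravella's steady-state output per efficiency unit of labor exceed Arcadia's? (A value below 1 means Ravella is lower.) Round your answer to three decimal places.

Steady-state y* = [s/(n + g + δ)]^(α/(1−α)), so the ratio is [ (s_R/(n + g + δ)_R) / (s_A/(n + g + δ)_A) ]^0.6949.
s_R/(n + g + δ)_R = 0.27/0.129 = 2.0930; s_A/(n + g + δ)_A = 0.27/0.085 = 3.1765.
Ratio = (2.0930/3.1765)^0.6949 = 0.6589^0.6949 ≈ 0.7483

ratio ≈ 0.748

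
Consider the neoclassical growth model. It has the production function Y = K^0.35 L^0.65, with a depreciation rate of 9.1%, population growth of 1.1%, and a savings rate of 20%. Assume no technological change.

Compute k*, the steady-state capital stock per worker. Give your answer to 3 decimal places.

In steady state, investment equals break-even investment: s·k^α = (n + δ)·k.
Rearranging, k^(1−α) = s / (n + δ).
k^0.65 = 0.20 / (0.011 + 0.091) = 0.20 / 0.102 = 1.9608
k* = 1.9608^(1/0.65) ≈ 2.8177

k* = 2.818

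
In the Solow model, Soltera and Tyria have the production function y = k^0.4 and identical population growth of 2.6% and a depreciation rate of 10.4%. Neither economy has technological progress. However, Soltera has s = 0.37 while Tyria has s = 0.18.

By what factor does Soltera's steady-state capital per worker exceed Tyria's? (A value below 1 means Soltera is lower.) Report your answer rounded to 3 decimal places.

Steady-state k* = [s/(n + δ)]^(1/(1−α)), so the ratio is [ (s_S/(n + δ)_S) / (s_T/(n + δ)_T) ]^1.6667.
s_S/(n + δ)_S = 0.37/0.130 = 2.8462; s_T/(n + δ)_T = 0.18/0.130 = 1.3846.
Ratio = (2.8462/1.3846)^1.6667 = 2.0556^1.6667 ≈ 3.3233

k*_S / k*_T ≈ 3.323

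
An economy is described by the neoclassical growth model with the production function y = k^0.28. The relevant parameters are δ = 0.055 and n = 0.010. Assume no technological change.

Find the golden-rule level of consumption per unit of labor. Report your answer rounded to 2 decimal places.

At the golden rule, f'(k) = n + δ, so α·k^(α−1) = n + δ and k_gold = (α/(n + δ))^(1/(1−α)).
k_gold = (0.28/0.065)^(1/0.72) = 4.3077^1.3889 ≈ 7.6016
c_gold = f(k_gold) − (n + δ)·k_gold = 1.7646 − 0.065×7.6016 ≈ 1.2705

c_gold ≈ 1.27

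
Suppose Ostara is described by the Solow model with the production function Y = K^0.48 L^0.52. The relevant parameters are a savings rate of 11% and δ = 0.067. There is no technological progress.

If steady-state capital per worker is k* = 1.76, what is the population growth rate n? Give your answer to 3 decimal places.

Steady state requires s·f(k) = (n + δ)·k, i.e. s·k^α = (n + δ)·k.
So s / (n + δ) = (k*)^(1−α) = 1.76^0.52 = 1.3417.
Therefore n + δ = s / 1.3417 = 0.11 / 1.3417 = 0.0820, so n = 0.0820 − 0.067 = 0.0150.

n ≈ 0.015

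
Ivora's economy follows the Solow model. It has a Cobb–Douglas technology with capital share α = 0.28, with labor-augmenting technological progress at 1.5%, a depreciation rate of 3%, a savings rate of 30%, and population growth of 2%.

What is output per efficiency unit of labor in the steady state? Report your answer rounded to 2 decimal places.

y* ≈ 1.81

Steady state requires s·f(k) = (n + g + δ)·k, i.e. s·k^α = (n + g + δ)·k.
Dividing both sides by k: k^(1−α) = s / (n + g + δ).
k^0.72 = 0.30 / (0.020 + 0.015 + 0.030) = 0.30 / 0.065 = 4.6154
k* = 4.6154^(1/0.72) ≈ 8.3659
y* = (k*)^α = 8.3659^0.28 ≈ 1.8126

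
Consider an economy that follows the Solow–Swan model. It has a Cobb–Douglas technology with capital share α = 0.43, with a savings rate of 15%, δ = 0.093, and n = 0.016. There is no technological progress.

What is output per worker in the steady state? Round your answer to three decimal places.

y* = 1.272

Steady state requires s·f(k) = (n + δ)·k, i.e. s·k^α = (n + δ)·k.
Dividing both sides by k: k^(1−α) = s / (n + δ).
k^0.57 = 0.15 / (0.016 + 0.093) = 0.15 / 0.109 = 1.3761
k* = 1.3761^(1/0.57) ≈ 1.7508
y* = (k*)^α = 1.7508^0.43 ≈ 1.2723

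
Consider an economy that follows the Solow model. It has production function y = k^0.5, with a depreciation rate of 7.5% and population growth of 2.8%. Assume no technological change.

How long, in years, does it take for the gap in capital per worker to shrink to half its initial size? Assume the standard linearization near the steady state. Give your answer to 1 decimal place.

Near the steady state the convergence rate is λ = (1 − α)(n + δ).
λ = (1 − 0.5) × 0.103 = 0.5 × 0.103 = 0.0515
Half-life = ln 2 / λ = 0.6931 / 0.0515 ≈ 13.46 years

t_½ ≈ 13.5 years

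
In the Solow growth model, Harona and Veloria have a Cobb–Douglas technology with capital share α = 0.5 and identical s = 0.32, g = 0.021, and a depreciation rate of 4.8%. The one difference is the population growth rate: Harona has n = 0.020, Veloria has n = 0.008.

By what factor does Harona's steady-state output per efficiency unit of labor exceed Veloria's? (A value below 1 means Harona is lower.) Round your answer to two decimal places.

ratio ≈ 0.87

Steady-state y* = [s/(n + g + δ)]^(α/(1−α)), so the ratio is [ (s_H/(n + g + δ)_H) / (s_V/(n + g + δ)_V) ]^1.
s_H/(n + g + δ)_H = 0.32/0.089 = 3.5955; s_V/(n + g + δ)_V = 0.32/0.077 = 4.1558.
Ratio = (3.5955/4.1558)^1 = 0.8652^1 ≈ 0.8652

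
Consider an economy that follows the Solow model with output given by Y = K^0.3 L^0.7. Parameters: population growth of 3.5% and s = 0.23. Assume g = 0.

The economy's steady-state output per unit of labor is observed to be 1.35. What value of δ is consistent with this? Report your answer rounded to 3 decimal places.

In steady state, investment equals break-even investment: s·k^α = (n + δ)·k.
Since y* = [s/(n + δ)]^(α/(1−α)), we have s/(n + δ) = (y*)^((1−α)/α) = 1.35^2.3333 = 2.0142.
Therefore n + δ = s / 2.0142 = 0.23 / 2.0142 = 0.1142, so δ = 0.1142 − 0.035 = 0.0792.

δ ≈ 0.079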